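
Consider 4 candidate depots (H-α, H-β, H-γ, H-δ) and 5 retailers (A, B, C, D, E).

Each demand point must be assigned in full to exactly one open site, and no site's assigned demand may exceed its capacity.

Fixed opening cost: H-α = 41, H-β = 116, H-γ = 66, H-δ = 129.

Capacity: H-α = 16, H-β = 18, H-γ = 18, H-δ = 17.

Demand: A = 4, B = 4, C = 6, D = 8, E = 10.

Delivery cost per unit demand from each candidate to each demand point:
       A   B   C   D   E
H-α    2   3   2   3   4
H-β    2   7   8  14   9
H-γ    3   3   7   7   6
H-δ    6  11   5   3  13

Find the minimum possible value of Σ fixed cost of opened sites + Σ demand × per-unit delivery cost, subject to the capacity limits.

227

Open {H-α, H-γ}; cheapest assignment that respects the capacities:
  H-α (cap 16, load 14): C, D — cost 6×2 + 8×3 = 36
  H-γ (cap 18, load 18): A, B, E — cost 4×3 + 4×3 + 10×6 = 84
  Shipping 120, fixed 107 → total 227.
  Any other capacity-feasible assignment to {H-α, H-γ} ships for at least 120.
Compare {H-α, H-δ}: its best feasible assignment gives total 314.
Compare {H-α, H-β}: its best feasible assignment gives total 319.
Every other set of open sites that can feasibly serve all demand totals ≥ 314 even under its best assignment. Minimum: 227.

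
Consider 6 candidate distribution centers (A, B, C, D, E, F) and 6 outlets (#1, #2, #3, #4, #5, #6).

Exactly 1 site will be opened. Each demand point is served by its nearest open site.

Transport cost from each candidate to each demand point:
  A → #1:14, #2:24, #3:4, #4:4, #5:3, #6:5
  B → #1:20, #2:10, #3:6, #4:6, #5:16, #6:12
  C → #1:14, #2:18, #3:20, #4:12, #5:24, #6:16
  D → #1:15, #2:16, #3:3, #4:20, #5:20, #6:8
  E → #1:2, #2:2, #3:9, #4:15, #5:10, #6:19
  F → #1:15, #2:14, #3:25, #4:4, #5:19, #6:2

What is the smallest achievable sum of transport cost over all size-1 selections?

54

Open {A}.
  #1→A 14, #2→A 24, #3→A 4, #4→A 4, #5→A 3, #6→A 5  ⇒ total 54.
Compare {E}: total 57.
Compare {B}: total 70.
No size-1 selection does better; minimum is 54.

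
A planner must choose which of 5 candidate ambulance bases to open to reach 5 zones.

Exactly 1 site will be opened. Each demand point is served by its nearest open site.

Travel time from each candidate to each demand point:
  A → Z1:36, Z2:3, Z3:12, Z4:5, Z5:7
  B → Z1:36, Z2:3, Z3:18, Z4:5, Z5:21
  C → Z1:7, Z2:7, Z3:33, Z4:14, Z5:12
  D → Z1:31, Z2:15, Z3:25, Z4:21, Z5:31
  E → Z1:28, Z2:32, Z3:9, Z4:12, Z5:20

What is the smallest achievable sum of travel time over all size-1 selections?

Open {A}.
  Z1→A 36, Z2→A 3, Z3→A 12, Z4→A 5, Z5→A 7  ⇒ total 63.
Compare {C}: total 73.
Compare {B}: total 83.
No size-1 selection does better; minimum is 63.

63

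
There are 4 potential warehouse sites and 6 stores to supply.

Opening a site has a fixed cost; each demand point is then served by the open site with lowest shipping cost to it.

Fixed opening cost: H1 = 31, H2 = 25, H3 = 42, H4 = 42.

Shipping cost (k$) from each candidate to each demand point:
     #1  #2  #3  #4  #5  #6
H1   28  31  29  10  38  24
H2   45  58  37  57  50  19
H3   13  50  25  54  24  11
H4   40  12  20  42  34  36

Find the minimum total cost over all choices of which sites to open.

Open {H1, H3}: assign each demand point to its cheapest open site.
  #1→H3 13, #2→H1 31, #3→H3 25, #4→H1 10, #5→H3 24, #6→H3 11
  shipping cost 114, fixed 73 → total 187.
Compare {H1}: shipping cost 160 + fixed 31 = 191.
Compare {H1, H4}: shipping cost 128 + fixed 73 = 201.
Compare {H1, H3, H4}: shipping cost 90 + fixed 115 = 205.
All other subsets cost ≥ 191. Minimum total cost: 187.

187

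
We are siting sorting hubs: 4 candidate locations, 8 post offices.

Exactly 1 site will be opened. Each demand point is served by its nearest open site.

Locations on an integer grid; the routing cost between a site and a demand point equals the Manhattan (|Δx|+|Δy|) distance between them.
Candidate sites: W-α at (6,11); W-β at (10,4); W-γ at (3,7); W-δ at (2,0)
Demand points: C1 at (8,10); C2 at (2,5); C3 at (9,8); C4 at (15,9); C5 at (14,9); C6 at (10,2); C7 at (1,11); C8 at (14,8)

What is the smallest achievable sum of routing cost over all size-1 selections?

Open {W-β}.
  C1→W-β 8, C2→W-β 9, C3→W-β 5, C4→W-β 10, C5→W-β 9, C6→W-β 2, C7→W-β 16, C8→W-β 8  ⇒ total 67.
Compare {W-α}: total 69.
Compare {W-γ}: total 75.
No size-1 selection does better; minimum is 67.

67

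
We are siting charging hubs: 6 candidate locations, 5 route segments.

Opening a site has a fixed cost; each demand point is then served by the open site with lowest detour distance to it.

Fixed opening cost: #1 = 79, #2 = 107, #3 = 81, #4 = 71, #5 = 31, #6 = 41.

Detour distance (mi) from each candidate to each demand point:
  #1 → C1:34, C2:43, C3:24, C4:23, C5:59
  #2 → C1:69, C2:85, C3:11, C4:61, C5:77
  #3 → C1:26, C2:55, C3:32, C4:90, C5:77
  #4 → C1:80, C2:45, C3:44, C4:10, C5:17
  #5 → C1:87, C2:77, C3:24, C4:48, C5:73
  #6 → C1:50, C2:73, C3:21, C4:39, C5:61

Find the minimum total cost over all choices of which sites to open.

Open {#4, #6}: assign each demand point to its cheapest open site.
  C1→#6 50, C2→#4 45, C3→#6 21, C4→#4 10, C5→#4 17
  detour distance 143, fixed 112 → total 255.
Compare {#1}: detour distance 183 + fixed 79 = 262.
Compare {#4}: detour distance 196 + fixed 71 = 267.
Compare {#1, #4}: detour distance 128 + fixed 150 = 278.
All other subsets cost ≥ 262. Minimum total cost: 255.

255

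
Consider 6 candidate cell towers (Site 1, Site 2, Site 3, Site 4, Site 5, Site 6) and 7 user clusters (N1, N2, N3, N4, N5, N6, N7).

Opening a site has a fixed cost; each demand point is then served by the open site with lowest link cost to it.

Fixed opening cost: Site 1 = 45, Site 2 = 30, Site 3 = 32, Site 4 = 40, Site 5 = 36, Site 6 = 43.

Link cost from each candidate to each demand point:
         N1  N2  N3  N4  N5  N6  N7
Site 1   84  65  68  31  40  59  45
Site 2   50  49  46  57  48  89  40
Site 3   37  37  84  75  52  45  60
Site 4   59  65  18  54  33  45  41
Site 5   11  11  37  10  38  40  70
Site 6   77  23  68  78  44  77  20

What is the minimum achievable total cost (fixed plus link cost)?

240

Open {Site 4, Site 5}: assign each demand point to its cheapest open site.
  N1→Site 5 11, N2→Site 5 11, N3→Site 4 18, N4→Site 5 10, N5→Site 4 33, N6→Site 5 40, N7→Site 4 41
  link cost 164, fixed 76 → total 240.
Compare {Site 5, Site 6}: link cost 167 + fixed 79 = 246.
Compare {Site 5}: link cost 217 + fixed 36 = 253.
Compare {Site 2, Site 5}: link cost 187 + fixed 66 = 253.
All other subsets cost ≥ 246. Minimum total cost: 240.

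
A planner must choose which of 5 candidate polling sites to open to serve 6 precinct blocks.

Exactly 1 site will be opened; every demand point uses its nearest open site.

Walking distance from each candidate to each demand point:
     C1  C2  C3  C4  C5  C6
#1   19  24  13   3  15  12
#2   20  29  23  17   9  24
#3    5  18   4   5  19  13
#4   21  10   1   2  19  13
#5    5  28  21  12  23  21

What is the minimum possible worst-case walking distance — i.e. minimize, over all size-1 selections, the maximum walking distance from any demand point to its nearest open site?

19

Open {#3}.
  Farthest demand point is C5 at walking distance 19 (to #3); all others are ≤ 19.
With {#4} the worst case is 21.
With {#1} the worst case is 24.
No size-1 selection achieves below 19.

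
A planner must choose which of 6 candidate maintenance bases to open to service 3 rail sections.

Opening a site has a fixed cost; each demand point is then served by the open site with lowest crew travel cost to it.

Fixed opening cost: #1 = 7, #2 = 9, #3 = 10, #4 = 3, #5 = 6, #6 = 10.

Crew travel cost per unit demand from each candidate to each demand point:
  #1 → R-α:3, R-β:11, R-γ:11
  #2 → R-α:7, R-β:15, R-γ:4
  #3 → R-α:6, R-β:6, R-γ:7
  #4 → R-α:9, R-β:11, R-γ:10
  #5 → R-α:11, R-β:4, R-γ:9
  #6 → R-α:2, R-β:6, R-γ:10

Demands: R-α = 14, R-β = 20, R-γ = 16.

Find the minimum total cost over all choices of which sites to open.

Open {#2, #5, #6}: assign each demand point to its cheapest open site.
  R-α→#6 14×2=28, R-β→#5 20×4=80, R-γ→#2 16×4=64
  crew travel cost 172, fixed 25 → total 197.
Compare {#2, #4, #5, #6}: crew travel cost 172 + fixed 28 = 200.
Compare {#1, #2, #5, #6}: crew travel cost 172 + fixed 32 = 204.
Compare {#2, #3, #5, #6}: crew travel cost 172 + fixed 35 = 207.
All other subsets cost ≥ 200. Minimum total cost: 197.

197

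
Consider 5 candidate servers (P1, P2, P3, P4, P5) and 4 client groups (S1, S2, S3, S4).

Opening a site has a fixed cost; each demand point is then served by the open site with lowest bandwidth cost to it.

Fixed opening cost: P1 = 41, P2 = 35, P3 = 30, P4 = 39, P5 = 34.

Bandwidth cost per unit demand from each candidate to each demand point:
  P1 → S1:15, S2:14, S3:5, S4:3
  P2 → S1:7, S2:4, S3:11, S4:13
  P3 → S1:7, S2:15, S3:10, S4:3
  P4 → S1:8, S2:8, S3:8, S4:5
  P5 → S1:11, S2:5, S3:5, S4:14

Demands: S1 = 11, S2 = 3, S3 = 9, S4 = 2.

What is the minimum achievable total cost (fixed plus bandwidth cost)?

Open {P3, P5}: assign each demand point to its cheapest open site.
  S1→P3 11×7=77, S2→P5 3×5=15, S3→P5 9×5=45, S4→P3 2×3=6
  bandwidth cost 143, fixed 64 → total 207.
Compare {P1, P2}: bandwidth cost 140 + fixed 76 = 216.
Compare {P2, P5}: bandwidth cost 160 + fixed 69 = 229.
Compare {P4, P5}: bandwidth cost 158 + fixed 73 = 231.
All other subsets cost ≥ 216. Minimum total cost: 207.

207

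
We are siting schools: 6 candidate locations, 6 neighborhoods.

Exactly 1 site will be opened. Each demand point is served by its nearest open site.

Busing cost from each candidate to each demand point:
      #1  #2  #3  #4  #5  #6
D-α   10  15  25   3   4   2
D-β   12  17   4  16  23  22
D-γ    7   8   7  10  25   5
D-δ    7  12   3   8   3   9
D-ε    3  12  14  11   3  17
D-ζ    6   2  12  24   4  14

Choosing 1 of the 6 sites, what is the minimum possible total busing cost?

42

Open {D-δ}.
  #1→D-δ 7, #2→D-δ 12, #3→D-δ 3, #4→D-δ 8, #5→D-δ 3, #6→D-δ 9  ⇒ total 42.
Compare {D-α}: total 59.
Compare {D-ε}: total 60.
No size-1 selection does better; minimum is 42.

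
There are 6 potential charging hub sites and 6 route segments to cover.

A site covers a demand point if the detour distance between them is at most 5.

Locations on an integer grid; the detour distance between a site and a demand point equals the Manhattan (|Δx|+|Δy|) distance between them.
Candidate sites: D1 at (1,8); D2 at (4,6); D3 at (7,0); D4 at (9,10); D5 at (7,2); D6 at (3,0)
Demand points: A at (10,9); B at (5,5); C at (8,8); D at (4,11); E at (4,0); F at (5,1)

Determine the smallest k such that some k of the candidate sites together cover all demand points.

Coverage sets (demand points within 5 of each site):
  D1: {}
  D2: {B, D}
  D3: {E, F}
  D4: {A, C}
  D5: {B, E, F}
  D6: {E, F}
No 2 sites suffice: every size-2 union leaves at least one demand point uncovered.
But {D2, D3, D4} covers everything, so the minimum is 3.

3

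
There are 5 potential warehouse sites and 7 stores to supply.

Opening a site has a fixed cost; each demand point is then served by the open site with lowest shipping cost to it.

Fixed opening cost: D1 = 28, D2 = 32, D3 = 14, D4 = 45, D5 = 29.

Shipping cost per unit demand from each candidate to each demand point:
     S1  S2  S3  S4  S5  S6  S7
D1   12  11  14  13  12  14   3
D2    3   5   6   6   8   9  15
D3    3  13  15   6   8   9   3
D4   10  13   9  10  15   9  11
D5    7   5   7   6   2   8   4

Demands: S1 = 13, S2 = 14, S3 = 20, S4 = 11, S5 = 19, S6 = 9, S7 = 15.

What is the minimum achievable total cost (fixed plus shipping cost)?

513

Open {D3, D5}: assign each demand point to its cheapest open site.
  S1→D3 13×3=39, S2→D5 14×5=70, S3→D5 20×7=140, S4→D3 11×6=66, S5→D5 19×2=38, S6→D5 9×8=72, S7→D3 15×3=45
  shipping cost 470, fixed 43 → total 513.
Compare {D2, D3, D5}: shipping cost 450 + fixed 75 = 525.
Compare {D2, D5}: shipping cost 465 + fixed 61 = 526.
Compare {D1, D2, D5}: shipping cost 450 + fixed 89 = 539.
All other subsets cost ≥ 525. Minimum total cost: 513.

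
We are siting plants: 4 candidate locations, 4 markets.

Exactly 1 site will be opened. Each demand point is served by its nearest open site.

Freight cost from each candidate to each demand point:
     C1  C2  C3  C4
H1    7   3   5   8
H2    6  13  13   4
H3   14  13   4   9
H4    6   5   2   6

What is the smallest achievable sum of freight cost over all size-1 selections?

Open {H4}.
  C1→H4 6, C2→H4 5, C3→H4 2, C4→H4 6  ⇒ total 19.
Compare {H1}: total 23.
Compare {H2}: total 36.
No size-1 selection does better; minimum is 19.

19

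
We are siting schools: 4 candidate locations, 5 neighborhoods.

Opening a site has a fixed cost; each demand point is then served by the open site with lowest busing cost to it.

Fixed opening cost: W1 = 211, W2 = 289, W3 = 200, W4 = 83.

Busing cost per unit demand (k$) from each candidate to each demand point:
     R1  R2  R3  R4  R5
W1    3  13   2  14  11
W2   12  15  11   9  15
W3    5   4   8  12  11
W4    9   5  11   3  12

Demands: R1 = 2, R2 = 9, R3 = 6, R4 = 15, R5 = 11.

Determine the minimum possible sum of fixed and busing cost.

389

Open {W4}: assign each demand point to its cheapest open site.
  R1→W4 2×9=18, R2→W4 9×5=45, R3→W4 6×11=66, R4→W4 15×3=45, R5→W4 11×12=132
  busing cost 306, fixed 83 → total 389.
Compare {W1, W4}: busing cost 229 + fixed 294 = 523.
Compare {W3, W4}: busing cost 260 + fixed 283 = 543.
Compare {W3}: busing cost 395 + fixed 200 = 595.
All other subsets cost ≥ 523. Minimum total cost: 389.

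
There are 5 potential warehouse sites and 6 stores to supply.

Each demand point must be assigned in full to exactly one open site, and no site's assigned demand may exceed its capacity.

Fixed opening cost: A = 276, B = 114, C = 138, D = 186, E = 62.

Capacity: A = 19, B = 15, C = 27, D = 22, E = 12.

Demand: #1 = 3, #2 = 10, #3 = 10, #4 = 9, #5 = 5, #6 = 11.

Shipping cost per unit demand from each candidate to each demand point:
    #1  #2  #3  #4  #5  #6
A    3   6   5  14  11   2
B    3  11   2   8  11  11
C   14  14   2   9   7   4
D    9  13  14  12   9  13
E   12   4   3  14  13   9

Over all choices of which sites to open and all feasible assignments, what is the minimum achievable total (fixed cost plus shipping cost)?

534

Open {B, C, E}; cheapest assignment that respects the capacities:
  B (cap 15, load 12): #1, #4 — cost 3×3 + 9×8 = 81
  C (cap 27, load 26): #3, #5, #6 — cost 10×2 + 5×7 + 11×4 = 99
  E (cap 12, load 10): #2 — cost 10×4 = 40
  Shipping 220, fixed 314 → total 534.
  Any other capacity-feasible assignment to {B, C, E} ships for at least 220.
Compare {C, D, E}: its best feasible assignment gives total 660.
Compare {A, C, E}: its best feasible assignment gives total 683.
Every other set of open sites that can feasibly serve all demand totals ≥ 660 even under its best assignment. Minimum: 534.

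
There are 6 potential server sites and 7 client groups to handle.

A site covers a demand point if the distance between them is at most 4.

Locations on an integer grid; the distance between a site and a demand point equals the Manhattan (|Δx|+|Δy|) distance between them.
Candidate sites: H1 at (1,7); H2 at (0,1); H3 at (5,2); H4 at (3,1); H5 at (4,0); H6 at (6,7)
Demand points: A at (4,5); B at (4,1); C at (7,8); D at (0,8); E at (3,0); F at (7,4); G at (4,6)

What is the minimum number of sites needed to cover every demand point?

Coverage sets (demand points within 4 of each site):
  H1: {D, G}
  H2: {B, E}
  H3: {A, B, E, F}
  H4: {B, E}
  H5: {B, E}
  H6: {A, C, F, G}
No 2 sites suffice: every size-2 union leaves at least one demand point uncovered.
But {H1, H2, H6} covers everything, so the minimum is 3.

3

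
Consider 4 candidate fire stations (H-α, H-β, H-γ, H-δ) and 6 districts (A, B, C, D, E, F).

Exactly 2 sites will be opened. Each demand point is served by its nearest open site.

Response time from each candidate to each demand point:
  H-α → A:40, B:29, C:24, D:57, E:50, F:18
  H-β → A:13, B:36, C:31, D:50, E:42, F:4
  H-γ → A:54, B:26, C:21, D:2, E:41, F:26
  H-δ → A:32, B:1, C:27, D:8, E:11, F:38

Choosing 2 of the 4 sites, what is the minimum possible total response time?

Open {H-β, H-δ}.
  A→H-β 13, B→H-δ 1, C→H-δ 27, D→H-δ 8, E→H-δ 11, F→H-β 4  ⇒ total 64.
Compare {H-γ, H-δ}: total 93.
Compare {H-α, H-δ}: total 94.
No size-2 selection does better; minimum is 64.

64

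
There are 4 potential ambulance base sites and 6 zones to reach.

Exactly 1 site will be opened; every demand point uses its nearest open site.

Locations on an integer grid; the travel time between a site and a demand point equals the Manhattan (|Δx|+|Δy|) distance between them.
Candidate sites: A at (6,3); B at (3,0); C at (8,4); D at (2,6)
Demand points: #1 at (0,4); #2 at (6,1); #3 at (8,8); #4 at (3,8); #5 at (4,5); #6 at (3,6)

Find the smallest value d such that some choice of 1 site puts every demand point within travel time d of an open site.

Open {A}.
  Farthest demand point is #4 at travel time 8 (to A); all others are ≤ 8.
With {C} the worst case is 9.
With {D} the worst case is 9.
No size-1 selection achieves below 8.

8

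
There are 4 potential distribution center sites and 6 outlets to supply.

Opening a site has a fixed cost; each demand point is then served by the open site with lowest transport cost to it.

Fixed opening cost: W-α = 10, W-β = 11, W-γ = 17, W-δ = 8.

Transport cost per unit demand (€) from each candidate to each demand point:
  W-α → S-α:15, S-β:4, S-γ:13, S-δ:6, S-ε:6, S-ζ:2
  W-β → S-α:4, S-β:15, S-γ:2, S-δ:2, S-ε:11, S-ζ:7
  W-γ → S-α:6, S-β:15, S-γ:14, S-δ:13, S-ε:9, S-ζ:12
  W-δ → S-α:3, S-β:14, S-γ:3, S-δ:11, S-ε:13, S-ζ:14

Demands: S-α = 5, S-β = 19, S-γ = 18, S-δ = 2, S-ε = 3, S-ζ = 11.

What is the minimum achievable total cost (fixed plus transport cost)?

197

Open {W-α, W-β}: assign each demand point to its cheapest open site.
  S-α→W-β 5×4=20, S-β→W-α 19×4=76, S-γ→W-β 18×2=36, S-δ→W-β 2×2=4, S-ε→W-α 3×6=18, S-ζ→W-α 11×2=22
  transport cost 176, fixed 21 → total 197.
Compare {W-α, W-β, W-δ}: transport cost 171 + fixed 29 = 200.
Compare {W-α, W-β, W-γ}: transport cost 176 + fixed 38 = 214.
Compare {W-α, W-δ}: transport cost 197 + fixed 18 = 215.
All other subsets cost ≥ 200. Minimum total cost: 197.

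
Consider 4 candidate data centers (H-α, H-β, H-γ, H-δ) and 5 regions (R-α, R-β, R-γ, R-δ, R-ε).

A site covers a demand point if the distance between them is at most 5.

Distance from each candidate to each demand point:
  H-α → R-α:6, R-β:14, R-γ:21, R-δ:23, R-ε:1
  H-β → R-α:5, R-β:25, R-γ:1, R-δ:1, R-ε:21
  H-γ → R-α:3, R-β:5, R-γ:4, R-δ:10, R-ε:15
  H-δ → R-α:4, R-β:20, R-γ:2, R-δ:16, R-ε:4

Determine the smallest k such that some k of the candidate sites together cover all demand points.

3

Coverage sets (demand points within 5 of each site):
  H-α: {R-ε}
  H-β: {R-α, R-γ, R-δ}
  H-γ: {R-α, R-β, R-γ}
  H-δ: {R-α, R-γ, R-ε}
No 2 sites suffice: every size-2 union leaves at least one demand point uncovered.
But {H-α, H-β, H-γ} covers everything, so the minimum is 3.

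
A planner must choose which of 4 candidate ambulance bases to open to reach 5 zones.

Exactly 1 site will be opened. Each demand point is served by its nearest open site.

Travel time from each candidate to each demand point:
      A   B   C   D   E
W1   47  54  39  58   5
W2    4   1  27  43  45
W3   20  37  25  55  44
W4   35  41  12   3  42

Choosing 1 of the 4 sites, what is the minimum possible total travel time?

120

Open {W2}.
  A→W2 4, B→W2 1, C→W2 27, D→W2 43, E→W2 45  ⇒ total 120.
Compare {W4}: total 133.
Compare {W3}: total 181.
No size-1 selection does better; minimum is 120.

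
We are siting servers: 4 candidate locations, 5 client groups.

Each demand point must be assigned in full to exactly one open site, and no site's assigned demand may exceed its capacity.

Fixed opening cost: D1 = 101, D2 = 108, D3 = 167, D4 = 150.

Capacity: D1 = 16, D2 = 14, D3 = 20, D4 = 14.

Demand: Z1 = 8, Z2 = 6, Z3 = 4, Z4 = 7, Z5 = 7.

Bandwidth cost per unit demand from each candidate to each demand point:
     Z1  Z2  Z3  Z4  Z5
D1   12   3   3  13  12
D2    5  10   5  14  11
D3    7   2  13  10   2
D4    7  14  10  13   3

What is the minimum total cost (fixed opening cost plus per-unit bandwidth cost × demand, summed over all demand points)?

Open {D2, D3}; cheapest assignment that respects the capacities:
  D2 (cap 14, load 12): Z1, Z3 — cost 8×5 + 4×5 = 60
  D3 (cap 20, load 20): Z2, Z4, Z5 — cost 6×2 + 7×10 + 7×2 = 96
  Shipping 156, fixed 275 → total 431.
  Any other capacity-feasible assignment to {D2, D3} ships for at least 156.
Compare {D1, D3}: its best feasible assignment gives total 472.
Compare {D3, D4}: its best feasible assignment gives total 509.
Every other set of open sites that can feasibly serve all demand totals ≥ 472 even under its best assignment. Minimum: 431.

431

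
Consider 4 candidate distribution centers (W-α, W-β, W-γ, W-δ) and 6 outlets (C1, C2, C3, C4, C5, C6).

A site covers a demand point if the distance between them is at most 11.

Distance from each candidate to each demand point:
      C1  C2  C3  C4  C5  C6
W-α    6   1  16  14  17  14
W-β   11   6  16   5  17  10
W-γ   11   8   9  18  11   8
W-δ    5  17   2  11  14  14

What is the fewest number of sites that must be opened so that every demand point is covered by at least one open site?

2

Coverage sets (demand points within 11 of each site):
  W-α: {C1, C2}
  W-β: {C1, C2, C4, C6}
  W-γ: {C1, C2, C3, C5, C6}
  W-δ: {C1, C3, C4}
No single site covers all 6 demand points.
But {W-β, W-γ} covers everything, so the minimum is 2.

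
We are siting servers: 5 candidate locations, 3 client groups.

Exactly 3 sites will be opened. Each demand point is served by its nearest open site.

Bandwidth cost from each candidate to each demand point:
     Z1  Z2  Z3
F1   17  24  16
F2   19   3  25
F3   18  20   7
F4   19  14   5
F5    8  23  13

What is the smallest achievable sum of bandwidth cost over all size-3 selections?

16

Open {F2, F4, F5}.
  Z1→F5 8, Z2→F2 3, Z3→F4 5  ⇒ total 16.
Compare {F2, F3, F5}: total 18.
Compare {F1, F2, F5}: total 24.
No size-3 selection does better; minimum is 16.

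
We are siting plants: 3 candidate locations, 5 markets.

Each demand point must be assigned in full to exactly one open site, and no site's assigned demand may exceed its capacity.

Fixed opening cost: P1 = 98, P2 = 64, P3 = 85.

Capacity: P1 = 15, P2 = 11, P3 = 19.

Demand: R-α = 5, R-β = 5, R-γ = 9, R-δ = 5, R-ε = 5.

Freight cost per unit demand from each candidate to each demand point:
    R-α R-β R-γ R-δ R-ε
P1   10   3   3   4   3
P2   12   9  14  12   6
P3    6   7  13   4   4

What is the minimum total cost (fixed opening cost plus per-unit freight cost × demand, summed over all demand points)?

Open {P1, P3}; cheapest assignment that respects the capacities:
  P1 (cap 15, load 14): R-β, R-γ — cost 5×3 + 9×3 = 42
  P3 (cap 19, load 15): R-α, R-δ, R-ε — cost 5×6 + 5×4 + 5×4 = 70
  Shipping 112, fixed 183 → total 295.
  Any other capacity-feasible assignment to {P1, P3} ships for at least 112.
Compare {P1, P2, P3}: its best feasible assignment gives total 359.
Compare {P2, P3}: its best feasible assignment gives total 391.
Every other set of open sites that can feasibly serve all demand totals ≥ 359 even under its best assignment. Minimum: 295.

295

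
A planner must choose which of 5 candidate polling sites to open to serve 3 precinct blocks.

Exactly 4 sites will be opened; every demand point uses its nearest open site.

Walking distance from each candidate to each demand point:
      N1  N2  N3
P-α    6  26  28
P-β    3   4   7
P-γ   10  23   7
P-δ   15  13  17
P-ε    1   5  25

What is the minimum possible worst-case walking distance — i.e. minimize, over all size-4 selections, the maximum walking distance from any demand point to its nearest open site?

7

Open {P-α, P-β, P-γ, P-δ}.
  Farthest demand point is N3 at walking distance 7 (to P-β); all others are ≤ 7.
With {P-α, P-β, P-γ, P-ε} the worst case is 7.
With {P-α, P-β, P-δ, P-ε} the worst case is 7.
No size-4 selection achieves below 7.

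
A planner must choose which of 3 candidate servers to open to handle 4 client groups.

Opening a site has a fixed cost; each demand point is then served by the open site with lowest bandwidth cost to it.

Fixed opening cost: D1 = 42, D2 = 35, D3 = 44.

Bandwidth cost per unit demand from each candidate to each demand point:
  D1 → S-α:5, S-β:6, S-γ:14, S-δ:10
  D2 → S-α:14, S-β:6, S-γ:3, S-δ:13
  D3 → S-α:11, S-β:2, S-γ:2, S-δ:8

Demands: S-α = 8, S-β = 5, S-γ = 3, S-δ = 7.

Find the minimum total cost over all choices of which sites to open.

198

Open {D1, D3}: assign each demand point to its cheapest open site.
  S-α→D1 8×5=40, S-β→D3 5×2=10, S-γ→D3 3×2=6, S-δ→D3 7×8=56
  bandwidth cost 112, fixed 86 → total 198.
Compare {D3}: bandwidth cost 160 + fixed 44 = 204.
Compare {D1}: bandwidth cost 182 + fixed 42 = 224.
Compare {D1, D2}: bandwidth cost 149 + fixed 77 = 226.
All other subsets cost ≥ 204. Minimum total cost: 198.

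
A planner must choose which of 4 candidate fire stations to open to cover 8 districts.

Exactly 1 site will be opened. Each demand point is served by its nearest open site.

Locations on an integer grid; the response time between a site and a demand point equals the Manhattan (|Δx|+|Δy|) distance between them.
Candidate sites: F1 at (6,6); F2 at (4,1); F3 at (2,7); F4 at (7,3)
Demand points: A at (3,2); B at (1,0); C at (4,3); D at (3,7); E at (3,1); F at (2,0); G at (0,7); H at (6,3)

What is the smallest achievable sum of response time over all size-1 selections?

33

Open {F2}.
  A→F2 2, B→F2 4, C→F2 2, D→F2 7, E→F2 1, F→F2 3, G→F2 10, H→F2 4  ⇒ total 33.
Compare {F3}: total 45.
Compare {F4}: total 51.
No size-1 selection does better; minimum is 33.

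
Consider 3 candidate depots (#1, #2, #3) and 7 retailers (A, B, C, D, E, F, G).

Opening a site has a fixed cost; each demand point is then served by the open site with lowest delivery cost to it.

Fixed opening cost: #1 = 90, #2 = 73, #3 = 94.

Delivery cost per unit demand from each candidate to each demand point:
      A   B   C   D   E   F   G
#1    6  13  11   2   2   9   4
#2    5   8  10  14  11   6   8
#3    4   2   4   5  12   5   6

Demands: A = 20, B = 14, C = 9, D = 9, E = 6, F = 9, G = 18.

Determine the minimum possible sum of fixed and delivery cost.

Open {#1, #3}: assign each demand point to its cheapest open site.
  A→#3 20×4=80, B→#3 14×2=28, C→#3 9×4=36, D→#1 9×2=18, E→#1 6×2=12, F→#3 9×5=45, G→#1 18×4=72
  delivery cost 291, fixed 184 → total 475.
Compare {#3}: delivery cost 414 + fixed 94 = 508.
Compare {#1, #2, #3}: delivery cost 291 + fixed 257 = 548.
Compare {#2, #3}: delivery cost 408 + fixed 167 = 575.
All other subsets cost ≥ 508. Minimum total cost: 475.

475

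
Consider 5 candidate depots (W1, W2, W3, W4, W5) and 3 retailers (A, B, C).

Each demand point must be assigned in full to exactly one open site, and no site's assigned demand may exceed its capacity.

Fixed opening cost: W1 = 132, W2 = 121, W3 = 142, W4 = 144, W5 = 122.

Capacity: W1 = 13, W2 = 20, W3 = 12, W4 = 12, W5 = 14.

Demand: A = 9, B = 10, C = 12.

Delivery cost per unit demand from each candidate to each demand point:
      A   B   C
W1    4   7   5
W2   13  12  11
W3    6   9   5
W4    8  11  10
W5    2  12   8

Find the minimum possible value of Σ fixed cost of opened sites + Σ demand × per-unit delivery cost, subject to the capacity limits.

Open {W1, W3, W5}; cheapest assignment that respects the capacities:
  W1 (cap 13, load 10): B — cost 10×7 = 70
  W3 (cap 12, load 12): C — cost 12×5 = 60
  W5 (cap 14, load 9): A — cost 9×2 = 18
  Shipping 148, fixed 396 → total 544.
  Any other capacity-feasible assignment to {W1, W3, W5} ships for at least 148.
Compare {W1, W2}: its best feasible assignment gives total 550.
Compare {W2, W3}: its best feasible assignment gives total 560.
Every other set of open sites that can feasibly serve all demand totals ≥ 550 even under its best assignment. Minimum: 544.

544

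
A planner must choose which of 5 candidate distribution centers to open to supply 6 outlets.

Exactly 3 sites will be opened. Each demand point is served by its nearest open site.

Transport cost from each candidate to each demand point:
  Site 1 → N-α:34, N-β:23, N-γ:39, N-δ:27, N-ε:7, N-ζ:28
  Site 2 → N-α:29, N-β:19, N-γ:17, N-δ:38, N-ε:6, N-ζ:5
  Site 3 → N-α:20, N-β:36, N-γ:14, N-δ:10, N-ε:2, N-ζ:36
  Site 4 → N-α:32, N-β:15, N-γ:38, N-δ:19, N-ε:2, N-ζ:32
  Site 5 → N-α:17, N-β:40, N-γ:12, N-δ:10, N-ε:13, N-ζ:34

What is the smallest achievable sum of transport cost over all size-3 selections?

61

Open {Site 2, Site 4, Site 5}.
  N-α→Site 5 17, N-β→Site 4 15, N-γ→Site 5 12, N-δ→Site 5 10, N-ε→Site 4 2, N-ζ→Site 2 5  ⇒ total 61.
Compare {Site 2, Site 3, Site 5}: total 65.
Compare {Site 2, Site 3, Site 4}: total 66.
No size-3 selection does better; minimum is 61.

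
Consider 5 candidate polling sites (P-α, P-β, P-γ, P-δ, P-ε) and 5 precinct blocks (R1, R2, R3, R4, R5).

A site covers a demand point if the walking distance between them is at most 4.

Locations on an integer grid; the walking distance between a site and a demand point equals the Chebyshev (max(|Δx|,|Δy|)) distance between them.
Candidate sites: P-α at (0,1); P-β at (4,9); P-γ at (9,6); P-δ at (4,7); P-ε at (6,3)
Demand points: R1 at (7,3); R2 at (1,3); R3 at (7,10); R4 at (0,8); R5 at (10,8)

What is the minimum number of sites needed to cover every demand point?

Coverage sets (demand points within 4 of each site):
  P-α: {R2}
  P-β: {R3, R4}
  P-γ: {R1, R3, R5}
  P-δ: {R1, R2, R3, R4}
  P-ε: {R1}
No single site covers all 5 demand points.
But {P-γ, P-δ} covers everything, so the minimum is 2.

2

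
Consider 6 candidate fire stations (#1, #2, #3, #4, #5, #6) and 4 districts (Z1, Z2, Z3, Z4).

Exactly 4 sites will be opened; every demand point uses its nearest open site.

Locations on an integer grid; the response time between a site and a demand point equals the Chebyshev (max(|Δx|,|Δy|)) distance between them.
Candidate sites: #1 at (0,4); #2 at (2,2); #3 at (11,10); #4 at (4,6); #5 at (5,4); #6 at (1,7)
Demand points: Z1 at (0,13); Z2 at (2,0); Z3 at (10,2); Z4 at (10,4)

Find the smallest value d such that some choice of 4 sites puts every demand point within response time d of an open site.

6

Open {#1, #2, #4, #6}.
  Farthest demand point is Z1 at response time 6 (to #6); all others are ≤ 6.
With {#1, #2, #5, #6} the worst case is 6.
With {#1, #3, #4, #6} the worst case is 6.
No size-4 selection achieves below 6.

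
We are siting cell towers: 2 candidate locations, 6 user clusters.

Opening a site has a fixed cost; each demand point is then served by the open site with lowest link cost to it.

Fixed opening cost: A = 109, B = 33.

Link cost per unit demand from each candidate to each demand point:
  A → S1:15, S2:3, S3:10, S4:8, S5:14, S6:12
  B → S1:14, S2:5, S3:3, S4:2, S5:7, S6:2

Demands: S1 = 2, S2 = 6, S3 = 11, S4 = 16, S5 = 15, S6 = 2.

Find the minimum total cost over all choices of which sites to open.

Open {B}: assign each demand point to its cheapest open site.
  S1→B 2×14=28, S2→B 6×5=30, S3→B 11×3=33, S4→B 16×2=32, S5→B 15×7=105, S6→B 2×2=4
  link cost 232, fixed 33 → total 265.
Compare {A, B}: link cost 220 + fixed 142 = 362.
Compare {A}: link cost 520 + fixed 109 = 629.

265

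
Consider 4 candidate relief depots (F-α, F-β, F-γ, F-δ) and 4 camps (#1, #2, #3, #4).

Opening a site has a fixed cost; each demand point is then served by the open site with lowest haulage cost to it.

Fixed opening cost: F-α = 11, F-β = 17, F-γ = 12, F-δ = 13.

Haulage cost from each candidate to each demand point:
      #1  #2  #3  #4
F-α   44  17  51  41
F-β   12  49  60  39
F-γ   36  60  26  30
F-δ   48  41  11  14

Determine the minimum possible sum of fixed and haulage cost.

95

Open {F-α, F-β, F-δ}: assign each demand point to its cheapest open site.
  #1→F-β 12, #2→F-α 17, #3→F-δ 11, #4→F-δ 14
  haulage cost 54, fixed 41 → total 95.
Compare {F-α, F-β, F-γ, F-δ}: haulage cost 54 + fixed 53 = 107.
Compare {F-β, F-δ}: haulage cost 78 + fixed 30 = 108.
Compare {F-α, F-δ}: haulage cost 86 + fixed 24 = 110.
All other subsets cost ≥ 107. Minimum total cost: 95.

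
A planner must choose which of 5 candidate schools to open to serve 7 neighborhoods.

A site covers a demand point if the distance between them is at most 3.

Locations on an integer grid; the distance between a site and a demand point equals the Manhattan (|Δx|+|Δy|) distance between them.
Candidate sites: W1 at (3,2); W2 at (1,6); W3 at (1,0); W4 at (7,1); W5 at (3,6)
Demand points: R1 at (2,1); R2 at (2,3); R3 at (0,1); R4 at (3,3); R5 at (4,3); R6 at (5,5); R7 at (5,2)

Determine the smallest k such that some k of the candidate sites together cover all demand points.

Coverage sets (demand points within 3 of each site):
  W1: {R1, R2, R4, R5, R7}
  W2: {}
  W3: {R1, R3}
  W4: {R7}
  W5: {R4, R6}
No 2 sites suffice: every size-2 union leaves at least one demand point uncovered.
But {W1, W3, W5} covers everything, so the minimum is 3.

3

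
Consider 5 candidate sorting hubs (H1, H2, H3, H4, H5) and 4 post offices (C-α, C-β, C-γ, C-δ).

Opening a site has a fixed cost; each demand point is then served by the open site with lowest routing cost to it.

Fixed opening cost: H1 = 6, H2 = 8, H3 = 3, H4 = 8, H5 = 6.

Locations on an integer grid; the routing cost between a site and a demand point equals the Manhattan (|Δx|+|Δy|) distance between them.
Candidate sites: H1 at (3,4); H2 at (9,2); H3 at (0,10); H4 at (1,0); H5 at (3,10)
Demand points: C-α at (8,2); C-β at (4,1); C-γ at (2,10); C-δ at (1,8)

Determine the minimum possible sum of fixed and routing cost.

Open {H2, H3}: assign each demand point to its cheapest open site.
  C-α→H2 1, C-β→H2 6, C-γ→H3 2, C-δ→H3 3
  routing cost 12, fixed 11 → total 23.
Compare {H1, H3}: routing cost 16 + fixed 9 = 25.
Compare {H2, H5}: routing cost 12 + fixed 14 = 26.
Compare {H1, H2, H3}: routing cost 10 + fixed 17 = 27.
All other subsets cost ≥ 25. Minimum total cost: 23.

23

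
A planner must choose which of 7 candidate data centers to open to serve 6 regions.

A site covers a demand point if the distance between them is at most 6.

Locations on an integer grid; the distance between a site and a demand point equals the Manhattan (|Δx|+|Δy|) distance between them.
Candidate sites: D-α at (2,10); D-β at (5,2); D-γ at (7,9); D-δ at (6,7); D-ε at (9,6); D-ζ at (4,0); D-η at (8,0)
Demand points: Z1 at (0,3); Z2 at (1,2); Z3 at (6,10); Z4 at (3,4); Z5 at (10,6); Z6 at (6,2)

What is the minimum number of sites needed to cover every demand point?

Coverage sets (demand points within 6 of each site):
  D-α: {Z3}
  D-β: {Z1, Z2, Z4, Z6}
  D-γ: {Z3, Z5}
  D-δ: {Z3, Z4, Z5, Z6}
  D-ε: {Z5}
  D-ζ: {Z2, Z4, Z6}
  D-η: {Z6}
No single site covers all 6 demand points.
But {D-β, D-γ} covers everything, so the minimum is 2.

2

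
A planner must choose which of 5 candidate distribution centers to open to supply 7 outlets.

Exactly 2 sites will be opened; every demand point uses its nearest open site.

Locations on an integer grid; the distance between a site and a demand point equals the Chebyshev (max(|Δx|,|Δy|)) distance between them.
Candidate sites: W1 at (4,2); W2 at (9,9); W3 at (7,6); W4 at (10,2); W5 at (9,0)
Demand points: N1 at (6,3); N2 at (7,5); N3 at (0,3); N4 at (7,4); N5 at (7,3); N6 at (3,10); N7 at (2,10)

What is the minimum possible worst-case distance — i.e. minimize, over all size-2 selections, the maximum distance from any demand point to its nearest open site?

5

Open {W1, W3}.
  Farthest demand point is N7 at distance 5 (to W3); all others are ≤ 5.
With {W1, W2} the worst case is 7.
With {W2, W3} the worst case is 7.
No size-2 selection achieves below 5.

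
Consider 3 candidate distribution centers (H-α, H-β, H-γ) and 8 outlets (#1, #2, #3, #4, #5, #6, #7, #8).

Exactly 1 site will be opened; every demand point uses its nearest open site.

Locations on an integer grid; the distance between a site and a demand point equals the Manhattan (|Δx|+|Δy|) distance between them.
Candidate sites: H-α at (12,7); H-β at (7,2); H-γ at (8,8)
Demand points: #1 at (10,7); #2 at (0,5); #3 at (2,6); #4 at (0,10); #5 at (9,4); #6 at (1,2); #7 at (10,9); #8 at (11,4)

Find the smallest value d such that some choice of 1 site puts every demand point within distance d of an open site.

Open {H-γ}.
  Farthest demand point is #6 at distance 13 (to H-γ); all others are ≤ 13.
With {H-β} the worst case is 15.
With {H-α} the worst case is 16.
No size-1 selection achieves below 13.

13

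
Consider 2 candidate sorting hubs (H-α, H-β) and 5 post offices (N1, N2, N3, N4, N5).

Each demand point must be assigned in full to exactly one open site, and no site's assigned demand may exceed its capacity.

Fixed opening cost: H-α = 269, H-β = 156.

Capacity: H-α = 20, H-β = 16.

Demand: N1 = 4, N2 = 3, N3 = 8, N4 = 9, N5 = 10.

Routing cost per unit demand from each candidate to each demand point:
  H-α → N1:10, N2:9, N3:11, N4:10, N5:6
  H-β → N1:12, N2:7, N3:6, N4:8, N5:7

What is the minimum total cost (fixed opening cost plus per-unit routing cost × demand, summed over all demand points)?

Open {H-α, H-β}; cheapest assignment that respects the capacities:
  H-α (cap 20, load 19): N4, N5 — cost 9×10 + 10×6 = 150
  H-β (cap 16, load 15): N1, N2, N3 — cost 4×12 + 3×7 + 8×6 = 117
  Shipping 267, fixed 425 → total 692.
  Any other capacity-feasible assignment to {H-α, H-β} ships for at least 267.
Total demand is 34 and no other set of sites has combined capacity ≥ 34, so {H-α, H-β} is the only feasible choice of open sites. Minimum: 692.

692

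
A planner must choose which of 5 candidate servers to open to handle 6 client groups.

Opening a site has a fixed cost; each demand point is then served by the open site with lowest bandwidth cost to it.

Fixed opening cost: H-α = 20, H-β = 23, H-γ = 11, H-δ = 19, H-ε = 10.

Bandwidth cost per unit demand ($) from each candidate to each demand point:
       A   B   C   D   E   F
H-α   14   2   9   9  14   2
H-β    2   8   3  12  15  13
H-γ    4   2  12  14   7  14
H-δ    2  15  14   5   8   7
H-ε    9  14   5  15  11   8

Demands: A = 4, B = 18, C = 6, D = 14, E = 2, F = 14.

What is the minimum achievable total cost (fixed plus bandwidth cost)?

237

Open {H-α, H-δ, H-ε}: assign each demand point to its cheapest open site.
  A→H-δ 4×2=8, B→H-α 18×2=36, C→H-ε 6×5=30, D→H-δ 14×5=70, E→H-δ 2×8=16, F→H-α 14×2=28
  bandwidth cost 188, fixed 49 → total 237.
Compare {H-α, H-β, H-δ}: bandwidth cost 176 + fixed 62 = 238.
Compare {H-α, H-γ, H-δ, H-ε}: bandwidth cost 186 + fixed 60 = 246.
Compare {H-α, H-β, H-γ, H-δ}: bandwidth cost 174 + fixed 73 = 247.
All other subsets cost ≥ 238. Minimum total cost: 237.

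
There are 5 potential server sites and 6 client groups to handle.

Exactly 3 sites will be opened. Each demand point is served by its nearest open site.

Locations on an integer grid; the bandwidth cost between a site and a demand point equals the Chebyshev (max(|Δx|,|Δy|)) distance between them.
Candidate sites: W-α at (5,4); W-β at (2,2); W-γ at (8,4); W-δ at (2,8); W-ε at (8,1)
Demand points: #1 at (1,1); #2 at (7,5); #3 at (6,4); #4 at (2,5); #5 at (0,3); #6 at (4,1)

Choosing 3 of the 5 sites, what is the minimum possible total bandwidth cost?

Open {W-α, W-β, W-γ}.
  #1→W-β 1, #2→W-γ 1, #3→W-α 1, #4→W-α 3, #5→W-β 2, #6→W-β 2  ⇒ total 10.
Compare {W-α, W-β, W-δ}: total 11.
Compare {W-α, W-β, W-ε}: total 11.
No size-3 selection does better; minimum is 10.

10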